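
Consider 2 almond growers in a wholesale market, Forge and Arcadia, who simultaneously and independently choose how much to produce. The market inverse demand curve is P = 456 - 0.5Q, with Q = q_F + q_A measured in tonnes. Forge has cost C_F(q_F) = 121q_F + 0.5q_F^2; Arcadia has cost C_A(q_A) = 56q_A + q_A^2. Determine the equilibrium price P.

331

Forge's profit: π_F = (456 - 0.5Q)q_F - (121q_F + (1/2)q_F²). Setting ∂π_F/∂q_F = 0: 335 - 2q_F - (1/2)(q_A) = 0.
Arcadia's first-order condition: 400 - 3q_A - (1/2)(q_F) = 0.
Rearranging gives the reaction functions q_F = (335 - (1/2)q_A)/2 and q_A = (400 - (1/2)q_F)/3.
Substituting one into the other gives q_F = 140 and q_A = 110.
Total output Q = 250, so price P = 456 - (1/2)·250 = 331.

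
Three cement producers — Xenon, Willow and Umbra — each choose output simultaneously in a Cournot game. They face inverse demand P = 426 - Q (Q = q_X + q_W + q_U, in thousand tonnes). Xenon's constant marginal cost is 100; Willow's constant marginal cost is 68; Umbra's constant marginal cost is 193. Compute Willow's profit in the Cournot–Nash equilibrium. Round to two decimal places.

16576.56

Xenon's profit: π_X = (426 - Q)q_X - (100q_X). Setting ∂π_X/∂q_X = 0: 326 - 2q_X - (q_W + q_U) = 0.
Willow's profit: π_W = (426 - Q)q_W - (68q_W). Setting ∂π_W/∂q_W = 0: 358 - 2q_W - (q_X + q_U) = 0.
Umbra's first-order condition: 233 - 2q_U - (q_X + q_W) = 0.
Adding the 3 first-order conditions: 917 − 4Q = 0, so Q = 917/4.
Back-substituting: q_X = (326 − 917/4) = 387/4, q_W = (358 − 917/4) = 515/4, q_U = (233 − 917/4) = 15/4.
Price P = 426 - 917/4 = 787/4.
Willow's profit: (787/4 - 68)·(515/4) = 16576.5625.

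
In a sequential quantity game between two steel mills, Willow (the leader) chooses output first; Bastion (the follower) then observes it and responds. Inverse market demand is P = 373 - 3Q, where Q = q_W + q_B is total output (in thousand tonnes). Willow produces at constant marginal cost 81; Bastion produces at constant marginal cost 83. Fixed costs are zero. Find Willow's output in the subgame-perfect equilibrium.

The follower Bastion best-responds to any q_W: π_B = (373 - 3Q)q_B - 83q_B.
Setting the follower's marginal profit to zero, 290 - 3q_W - 6q_B = 0, i.e. q_B = (290 - 3q_W)/6.
The leader anticipates this reaction. Substituting into P = 373 - 3Q gives P = 228 - (3/2)q_W, so π_W = (228 - (3/2)q_W)q_W - 81q_W.
Leader FOC: 147 - 3q_W = 0, so q_W = 49.
Then q_B = (290 - 3·49)/6 = 143/6.

49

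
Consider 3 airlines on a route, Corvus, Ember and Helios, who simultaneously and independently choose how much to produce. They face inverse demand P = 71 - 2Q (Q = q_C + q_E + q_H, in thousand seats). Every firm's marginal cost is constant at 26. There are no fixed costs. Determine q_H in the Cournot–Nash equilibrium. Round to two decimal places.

A representative firm's profit is π_i = q_i(71 - 2Q) - 26q_i.
Setting ∂π_i/∂q_i = 0 with rivals' quantities fixed: 45 - 4q_i - 2·Σ_{j≠i} q_j = 0.
With identical firms every q_j equals q_i, so Σ_{j≠i} q_j = 2q_i and 45 = 8q_i, giving q_i = 45/8.

5.63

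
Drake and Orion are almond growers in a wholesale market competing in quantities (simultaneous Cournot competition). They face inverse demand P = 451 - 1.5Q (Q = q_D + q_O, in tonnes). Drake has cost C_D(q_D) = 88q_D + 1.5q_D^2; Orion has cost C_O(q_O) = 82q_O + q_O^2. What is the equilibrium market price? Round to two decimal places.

Drake's profit: π_D = (451 - 1.5Q)q_D - (88q_D + (3/2)q_D²). Setting ∂π_D/∂q_D = 0: 363 - 6q_D - (3/2)(q_O) = 0.
Orion's first-order condition: 369 - 5q_O - (3/2)(q_D) = 0.
Rearranging gives the reaction functions q_D = (363 - (3/2)q_O)/6 and q_O = (369 - (3/2)q_D)/5.
Solving the pair: q_D = 1682/37, q_O = 60.1622.
Total output Q = 105.6216, so price P = 451 - (3/2)·105.6216 = 292.5676.

292.57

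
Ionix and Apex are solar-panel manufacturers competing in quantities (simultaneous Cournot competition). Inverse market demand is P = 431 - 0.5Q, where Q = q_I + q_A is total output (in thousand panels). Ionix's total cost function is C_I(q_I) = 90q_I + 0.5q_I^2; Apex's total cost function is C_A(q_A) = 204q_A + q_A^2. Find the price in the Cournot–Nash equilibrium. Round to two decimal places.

327.26

Ionix's profit: π_I = (431 - 0.5Q)q_I - (90q_I + (1/2)q_I²). Setting ∂π_I/∂q_I = 0: 341 - 2q_I - (1/2)(q_A) = 0.
Apex's profit: π_A = (431 - 0.5Q)q_A - (204q_A + q_A²). Setting ∂π_A/∂q_A = 0: 227 - 3q_A - (1/2)(q_I) = 0.
Best responses: q_I = (341 - (1/2)q_A)/2, q_A = (227 - (1/2)q_I)/3.
Solving the pair: q_I = 158.1739, q_A = 1134/23.
Total output Q = 207.4783, so price P = 431 - (1/2)·207.4783 = 327.2609.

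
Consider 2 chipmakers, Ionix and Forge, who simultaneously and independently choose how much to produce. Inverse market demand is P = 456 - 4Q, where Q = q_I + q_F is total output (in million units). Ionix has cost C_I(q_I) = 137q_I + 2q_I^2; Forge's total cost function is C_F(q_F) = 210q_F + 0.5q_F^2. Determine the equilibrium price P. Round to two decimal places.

301.09

Ionix's profit: π_I = (456 - 4Q)q_I - (137q_I + 2q_I²). Setting ∂π_I/∂q_I = 0: 319 - 12q_I - 4(q_F) = 0.
Forge's first-order condition: 246 - 9q_F - 4(q_I) = 0.
Best responses: q_I = (319 - 4q_F)/12, q_F = (246 - 4q_I)/9.
Solving the pair: q_I = 1887/92, q_F = 419/23.
Total output Q = 38.7283, so price P = 456 - 4·38.7283 = 301.0870.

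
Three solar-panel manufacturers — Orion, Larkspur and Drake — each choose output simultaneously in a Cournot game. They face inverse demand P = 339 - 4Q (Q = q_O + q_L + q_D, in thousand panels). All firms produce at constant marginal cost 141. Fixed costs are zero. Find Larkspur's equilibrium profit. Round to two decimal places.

A representative firm's profit is π_i = q_i(339 - 4Q) - 141q_i.
Setting ∂π_i/∂q_i = 0 with rivals' quantities fixed: 198 - 8q_i - 4·Σ_{j≠i} q_j = 0.
With identical firms every q_j equals q_i, so Σ_{j≠i} q_j = 2q_i and 198 = 16q_i, giving q_i = 99/8.
Price P = 339 - 4·(297/8) = 381/2.
Larkspur's profit: (381/2 - 141)·(99/8) = 612.5625.

612.56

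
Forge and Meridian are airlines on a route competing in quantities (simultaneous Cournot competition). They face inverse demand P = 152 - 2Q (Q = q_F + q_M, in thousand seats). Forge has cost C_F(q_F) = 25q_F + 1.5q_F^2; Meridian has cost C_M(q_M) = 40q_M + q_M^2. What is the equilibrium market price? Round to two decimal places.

95.79

Forge's profit: π_F = (152 - 2Q)q_F - (25q_F + (3/2)q_F²). Setting ∂π_F/∂q_F = 0: 127 - 7q_F - 2(q_M) = 0.
Meridian's profit: π_M = (152 - 2Q)q_M - (40q_M + q_M²). Setting ∂π_M/∂q_M = 0: 112 - 6q_M - 2(q_F) = 0.
Best responses: q_F = (127 - 2q_M)/7, q_M = (112 - 2q_F)/6.
Substituting one into the other gives q_F = 269/19 and q_M = 265/19.
Total output Q = 534/19, so price P = 152 - 2·(534/19) = 1820/19.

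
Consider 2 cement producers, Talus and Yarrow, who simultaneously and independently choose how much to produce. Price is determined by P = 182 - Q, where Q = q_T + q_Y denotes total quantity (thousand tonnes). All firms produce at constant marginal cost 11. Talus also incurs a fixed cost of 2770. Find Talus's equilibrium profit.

Each firm earns π_i = (182 - Q)q_i - 11q_i.
Setting ∂π_i/∂q_i = 0 with rivals' quantities fixed: 171 - 2q_i - q_j = 0.
With identical firms every q_j equals q_i, so q_j = q_i and 171 = 3q_i, giving q_i = 57.
Price P = 182 - 114 = 68.
Talus's profit: (68 - 11)·57 - 2770 = 479.

479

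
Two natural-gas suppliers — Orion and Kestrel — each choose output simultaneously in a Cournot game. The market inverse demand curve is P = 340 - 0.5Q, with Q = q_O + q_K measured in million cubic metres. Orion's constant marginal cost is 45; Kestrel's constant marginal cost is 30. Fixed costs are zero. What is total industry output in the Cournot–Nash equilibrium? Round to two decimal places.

403.33

Orion's profit: π_O = (340 - 0.5Q)q_O - (45q_O). Setting ∂π_O/∂q_O = 0: 295 - q_O - (1/2)(q_K) = 0.
Kestrel's profit: π_K = (340 - 0.5Q)q_K - (30q_K). Setting ∂π_K/∂q_K = 0: 310 - q_K - (1/2)(q_O) = 0.
Rearranging gives the reaction functions q_O = (295 - (1/2)q_K) and q_K = (310 - (1/2)q_O).
Solving the pair: q_O = 560/3, q_K = 650/3.
Total output Q = 560/3 + 650/3 = 1210/3.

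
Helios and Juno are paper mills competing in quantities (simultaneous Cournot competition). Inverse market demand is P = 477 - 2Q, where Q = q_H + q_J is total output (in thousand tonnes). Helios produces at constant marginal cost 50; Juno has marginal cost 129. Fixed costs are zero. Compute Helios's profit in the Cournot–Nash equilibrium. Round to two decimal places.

Helios's profit: π_H = (477 - 2Q)q_H - (50q_H). Setting ∂π_H/∂q_H = 0: 427 - 4q_H - 2(q_J) = 0.
Juno's profit: π_J = (477 - 2Q)q_J - (129q_J). Setting ∂π_J/∂q_J = 0: 348 - 4q_J - 2(q_H) = 0.
Rearranging gives the reaction functions q_H = (427 - 2q_J)/4 and q_J = (348 - 2q_H)/4.
Substituting one into the other gives q_H = 253/3 and q_J = 269/6.
Price P = 477 - 2·(775/6) = 656/3.
Helios's profit: (656/3 - 50)·(253/3) = 14224.2222.

14224.22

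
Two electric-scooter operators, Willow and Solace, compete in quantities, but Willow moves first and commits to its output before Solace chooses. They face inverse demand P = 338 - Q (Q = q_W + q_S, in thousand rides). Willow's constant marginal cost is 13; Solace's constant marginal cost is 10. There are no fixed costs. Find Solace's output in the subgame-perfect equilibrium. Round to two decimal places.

The follower Solace best-responds to any q_W: π_S = (338 - Q)q_S - 10q_S.
∂π_S/∂q_S = 328 - q_W - 2q_S = 0 gives the reaction function q_S = (328 - q_W)/2.
The leader anticipates this reaction. Substituting into P = 338 - Q gives P = 174 - (1/2)q_W, so π_W = (174 - (1/2)q_W)q_W - 13q_W.
The leader's first-order condition 161 - q_W = 0 yields q_W = 161.
Then q_S = (328 - 161)/2 = 167/2.

83.50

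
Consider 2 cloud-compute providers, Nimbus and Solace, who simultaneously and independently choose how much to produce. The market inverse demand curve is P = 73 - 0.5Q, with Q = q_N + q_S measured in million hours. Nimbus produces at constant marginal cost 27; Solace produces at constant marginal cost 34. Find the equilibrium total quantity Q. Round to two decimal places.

56.67

Nimbus's profit: π_N = (73 - 0.5Q)q_N - (27q_N). Setting ∂π_N/∂q_N = 0: 46 - q_N - (1/2)(q_S) = 0.
Solace's profit: π_S = (73 - 0.5Q)q_S - (34q_S). Setting ∂π_S/∂q_S = 0: 39 - q_S - (1/2)(q_N) = 0.
Rearranging gives the reaction functions q_N = (46 - (1/2)q_S) and q_S = (39 - (1/2)q_N).
Solving the pair: q_N = 106/3, q_S = 64/3.
Total output Q = 106/3 + 64/3 = 170/3.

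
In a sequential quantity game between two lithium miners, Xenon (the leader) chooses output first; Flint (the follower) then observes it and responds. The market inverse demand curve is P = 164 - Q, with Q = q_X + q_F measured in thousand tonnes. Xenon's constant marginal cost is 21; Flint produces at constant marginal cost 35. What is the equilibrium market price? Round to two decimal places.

60.25

Solve by backward induction. Given q_X, the follower Flint maximises π_F = (164 - q_X - q_F)q_F - 35q_F.
Setting the follower's marginal profit to zero, 129 - q_X - 2q_F = 0, i.e. q_F = (129 - q_X)/2.
Xenon substitutes q_F(q_X) into its own profit: π_X = q_X(164 - q_X - (129 - q_X)/2) - 21q_X = (199/2 - (1/2)q_X)q_X - 21q_X.
Maximising: ∂π_X/∂q_X = 157/2 - q_X = 0, giving q_X = 157/2.
Then q_F = (129 - 157/2)/2 = 101/4.
Total output Q = 415/4, so price P = 164 - 415/4 = 241/4.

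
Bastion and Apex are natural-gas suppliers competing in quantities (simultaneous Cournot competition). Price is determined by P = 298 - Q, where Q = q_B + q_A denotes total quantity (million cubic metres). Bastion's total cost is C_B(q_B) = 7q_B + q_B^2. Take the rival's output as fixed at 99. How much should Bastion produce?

With the rival's output fixed at 99, Bastion's profit is π_B = (298 - 99 - q_B)q_B - (7q_B + q_B²) = (199 - q_B)q_B - (7q_B + q_B²).
∂π_B/∂q_B = 192 - 4q_B = 0, so q_B = 48.

48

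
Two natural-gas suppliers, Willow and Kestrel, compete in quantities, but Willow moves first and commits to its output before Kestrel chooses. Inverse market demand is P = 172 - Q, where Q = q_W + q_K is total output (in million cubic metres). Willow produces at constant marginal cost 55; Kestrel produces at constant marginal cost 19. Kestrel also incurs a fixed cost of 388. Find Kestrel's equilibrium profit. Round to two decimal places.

The follower Kestrel best-responds to any q_W: π_K = (172 - Q)q_K - 19q_K.
∂π_K/∂q_K = 153 - q_W - 2q_K = 0 gives the reaction function q_K = (153 - q_W)/2.
Willow substitutes q_K(q_W) into its own profit: π_W = q_W(172 - q_W - (153 - q_W)/2) - 55q_W = (191/2 - (1/2)q_W)q_W - 55q_W.
Maximising: ∂π_W/∂q_W = 81/2 - q_W = 0, giving q_W = 81/2.
Then q_K = (153 - 81/2)/2 = 225/4.
Price P = 172 - 387/4 = 301/4.
Kestrel's profit: (301/4 - 19)·(225/4) - 388 = 2776.0625.

2776.06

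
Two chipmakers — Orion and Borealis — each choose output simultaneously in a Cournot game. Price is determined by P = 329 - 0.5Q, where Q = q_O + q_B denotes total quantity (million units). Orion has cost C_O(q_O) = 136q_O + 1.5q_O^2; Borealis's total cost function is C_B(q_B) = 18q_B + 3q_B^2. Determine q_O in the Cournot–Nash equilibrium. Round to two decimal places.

43.08

Orion's profit: π_O = (329 - 0.5Q)q_O - (136q_O + (3/2)q_O²). Setting ∂π_O/∂q_O = 0: 193 - 4q_O - (1/2)(q_B) = 0.
Borealis's profit: π_B = (329 - 0.5Q)q_B - (18q_B + 3q_B²). Setting ∂π_B/∂q_B = 0: 311 - 7q_B - (1/2)(q_O) = 0.
Best responses: q_O = (193 - (1/2)q_B)/4, q_B = (311 - (1/2)q_O)/7.
Solving the pair: q_O = 1594/37, q_B = 1530/37.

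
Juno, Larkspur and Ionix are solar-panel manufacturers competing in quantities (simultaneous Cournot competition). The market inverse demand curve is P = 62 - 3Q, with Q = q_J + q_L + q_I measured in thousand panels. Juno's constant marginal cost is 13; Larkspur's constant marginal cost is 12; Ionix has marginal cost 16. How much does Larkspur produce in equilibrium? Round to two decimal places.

Juno's profit: π_J = (62 - 3Q)q_J - (13q_J). Setting ∂π_J/∂q_J = 0: 49 - 6q_J - 3(q_L + q_I) = 0.
Larkspur's profit: π_L = (62 - 3Q)q_L - (12q_L). Setting ∂π_L/∂q_L = 0: 50 - 6q_L - 3(q_J + q_I) = 0.
Ionix's profit: π_I = (62 - 3Q)q_I - (16q_I). Setting ∂π_I/∂q_I = 0: 46 - 6q_I - 3(q_J + q_L) = 0.
Summing all 3 equations gives 145 − 12Q = 0, hence Q = 145/12.
Back-substituting: q_J = (49 − 145/4)/3 = 17/4, q_L = (50 − 145/4)/3 = 55/12, q_I = (46 − 145/4)/3 = 13/4.

4.58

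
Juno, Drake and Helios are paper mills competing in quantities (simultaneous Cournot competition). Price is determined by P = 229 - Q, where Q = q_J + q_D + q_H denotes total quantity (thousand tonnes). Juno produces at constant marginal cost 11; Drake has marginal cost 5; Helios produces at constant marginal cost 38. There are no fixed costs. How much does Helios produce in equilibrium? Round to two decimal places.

Juno's profit: π_J = (229 - Q)q_J - (11q_J). Setting ∂π_J/∂q_J = 0: 218 - 2q_J - (q_D + q_H) = 0.
Drake's profit: π_D = (229 - Q)q_D - (5q_D). Setting ∂π_D/∂q_D = 0: 224 - 2q_D - (q_J + q_H) = 0.
Helios's profit: π_H = (229 - Q)q_H - (38q_H). Setting ∂π_H/∂q_H = 0: 191 - 2q_H - (q_J + q_D) = 0.
Summing all 3 equations gives 633 − 4Q = 0, hence Q = 633/4.
Back-substituting: q_J = (218 − 633/4) = 239/4, q_D = (224 − 633/4) = 263/4, q_H = (191 − 633/4) = 131/4.

32.75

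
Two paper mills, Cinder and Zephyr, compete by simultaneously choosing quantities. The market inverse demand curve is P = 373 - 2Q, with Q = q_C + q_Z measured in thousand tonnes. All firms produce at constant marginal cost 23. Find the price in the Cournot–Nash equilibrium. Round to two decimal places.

139.67

Each firm earns π_i = (373 - 2Q)q_i - 23q_i.
First-order condition (treating rivals' output as given): 350 - 4q_i - 2q_j = 0.
By symmetry each firm produces the same amount; substituting q_j = q_i yields q_i = 350/6 = 175/3.
Total output Q = 350/3, so price P = 373 - 2·(350/3) = 419/3.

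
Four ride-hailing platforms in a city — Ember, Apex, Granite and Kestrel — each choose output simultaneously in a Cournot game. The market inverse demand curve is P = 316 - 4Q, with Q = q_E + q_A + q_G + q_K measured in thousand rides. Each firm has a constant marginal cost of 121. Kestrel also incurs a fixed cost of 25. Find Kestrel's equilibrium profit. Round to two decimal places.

355.25

Each firm earns π_i = (316 - 4Q)q_i - 121q_i.
First-order condition (treating rivals' output as given): 195 - 8q_i - 4·Σ_{j≠i} q_j = 0.
By symmetry each firm produces the same amount; substituting Σ_{j≠i} q_j = 3q_i yields q_i = 195/20 = 39/4.
Price P = 316 - 4·39 = 160.
Kestrel's profit: (160 - 121)·(39/4) - 25 = 1421/4.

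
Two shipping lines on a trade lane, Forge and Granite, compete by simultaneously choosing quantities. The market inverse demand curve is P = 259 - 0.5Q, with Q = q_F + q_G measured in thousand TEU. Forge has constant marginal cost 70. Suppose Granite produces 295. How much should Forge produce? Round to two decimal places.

41.50

With the rival's output fixed at 295, Forge's profit is π_F = (259 - (1/2)·295 - (1/2)q_F)q_F - (70q_F) = (223/2 - (1/2)q_F)q_F - (70q_F).
∂π_F/∂q_F = 83/2 - q_F = 0, so q_F = 83/2.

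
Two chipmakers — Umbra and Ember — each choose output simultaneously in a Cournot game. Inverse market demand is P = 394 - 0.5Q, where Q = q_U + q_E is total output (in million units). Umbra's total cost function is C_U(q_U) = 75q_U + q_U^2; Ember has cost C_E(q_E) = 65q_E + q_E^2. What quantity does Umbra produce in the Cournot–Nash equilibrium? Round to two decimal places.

90.57

Umbra's profit: π_U = (394 - 0.5Q)q_U - (75q_U + q_U²). Setting ∂π_U/∂q_U = 0: 319 - 3q_U - (1/2)(q_E) = 0.
Ember's profit: π_E = (394 - 0.5Q)q_E - (65q_E + q_E²). Setting ∂π_E/∂q_E = 0: 329 - 3q_E - (1/2)(q_U) = 0.
Rearranging gives the reaction functions q_U = (319 - (1/2)q_E)/3 and q_E = (329 - (1/2)q_U)/3.
Solving the pair: q_U = 634/7, q_E = 662/7.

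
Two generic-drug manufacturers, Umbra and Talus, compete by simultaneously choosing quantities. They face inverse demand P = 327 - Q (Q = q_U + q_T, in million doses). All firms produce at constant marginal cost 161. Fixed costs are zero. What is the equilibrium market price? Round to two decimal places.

Each firm earns π_i = (327 - Q)q_i - 161q_i.
First-order condition (treating rivals' output as given): 166 - 2q_i - q_j = 0.
With identical firms every q_j equals q_i, so q_j = q_i and 166 = 3q_i, giving q_i = 166/3.
Total output Q = 332/3, so price P = 327 - 332/3 = 649/3.

216.33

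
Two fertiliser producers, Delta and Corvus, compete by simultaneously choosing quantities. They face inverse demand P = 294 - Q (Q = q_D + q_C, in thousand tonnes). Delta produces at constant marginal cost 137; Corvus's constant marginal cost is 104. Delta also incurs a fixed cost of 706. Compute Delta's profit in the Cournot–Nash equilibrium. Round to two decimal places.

Delta's profit: π_D = (294 - Q)q_D - (137q_D). Setting ∂π_D/∂q_D = 0: 157 - 2q_D - (q_C) = 0.
Corvus's profit: π_C = (294 - Q)q_C - (104q_C). Setting ∂π_C/∂q_C = 0: 190 - 2q_C - (q_D) = 0.
Rearranging gives the reaction functions q_D = (157 - q_C)/2 and q_C = (190 - q_D)/2.
Substituting one into the other gives q_D = 124/3 and q_C = 223/3.
Price P = 294 - 347/3 = 535/3.
Delta's profit: (535/3 - 137)·(124/3) - 706 = 1002.4444.

1002.44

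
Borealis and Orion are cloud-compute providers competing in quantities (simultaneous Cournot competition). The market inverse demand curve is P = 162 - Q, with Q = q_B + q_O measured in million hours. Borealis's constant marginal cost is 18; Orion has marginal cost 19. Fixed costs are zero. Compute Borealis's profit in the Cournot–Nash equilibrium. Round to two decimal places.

2336.11

Borealis's profit: π_B = (162 - Q)q_B - (18q_B). Setting ∂π_B/∂q_B = 0: 144 - 2q_B - (q_O) = 0.
Orion's profit: π_O = (162 - Q)q_O - (19q_O). Setting ∂π_O/∂q_O = 0: 143 - 2q_O - (q_B) = 0.
So q_B = (144 - q_O)/2 and q_O = (143 - q_B)/2.
Substituting one into the other gives q_B = 145/3 and q_O = 142/3.
Price P = 162 - 287/3 = 199/3.
Borealis's profit: (199/3 - 18)·(145/3) = 2336.1111.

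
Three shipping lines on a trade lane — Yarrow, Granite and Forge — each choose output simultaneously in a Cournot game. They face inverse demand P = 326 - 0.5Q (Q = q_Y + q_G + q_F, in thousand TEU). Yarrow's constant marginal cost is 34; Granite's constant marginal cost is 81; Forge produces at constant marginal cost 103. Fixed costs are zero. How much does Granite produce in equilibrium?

Yarrow's profit: π_Y = (326 - 0.5Q)q_Y - (34q_Y). Setting ∂π_Y/∂q_Y = 0: 292 - q_Y - (1/2)(q_G + q_F) = 0.
Granite's profit: π_G = (326 - 0.5Q)q_G - (81q_G). Setting ∂π_G/∂q_G = 0: 245 - q_G - (1/2)(q_Y + q_F) = 0.
Forge's profit: π_F = (326 - 0.5Q)q_F - (103q_F). Setting ∂π_F/∂q_F = 0: 223 - q_F - (1/2)(q_Y + q_G) = 0.
Adding the 3 conditions: 760 − Q − Q = 0, i.e. Q = 380.
Back-substituting: q_Y = (292 − 190)/(1/2) = 204, q_G = (245 − 190)/(1/2) = 110, q_F = (223 − 190)/(1/2) = 66.

110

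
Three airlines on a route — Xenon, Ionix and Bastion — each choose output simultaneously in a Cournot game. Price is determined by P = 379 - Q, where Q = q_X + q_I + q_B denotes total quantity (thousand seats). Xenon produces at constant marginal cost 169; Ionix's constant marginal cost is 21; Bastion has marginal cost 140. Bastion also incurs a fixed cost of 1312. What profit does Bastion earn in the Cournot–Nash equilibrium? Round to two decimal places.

75.56

Xenon's profit: π_X = (379 - Q)q_X - (169q_X). Setting ∂π_X/∂q_X = 0: 210 - 2q_X - (q_I + q_B) = 0.
Ionix's first-order condition: 358 - 2q_I - (q_X + q_B) = 0.
Bastion's first-order condition: 239 - 2q_B - (q_X + q_I) = 0.
Adding the 3 first-order conditions: 807 − 4Q = 0, so Q = 807/4.
Back-substituting: q_X = (210 − 807/4) = 33/4, q_I = (358 − 807/4) = 625/4, q_B = (239 − 807/4) = 149/4.
Price P = 379 - 807/4 = 709/4.
Bastion's profit: (709/4 - 140)·(149/4) - 1312 = 1209/16.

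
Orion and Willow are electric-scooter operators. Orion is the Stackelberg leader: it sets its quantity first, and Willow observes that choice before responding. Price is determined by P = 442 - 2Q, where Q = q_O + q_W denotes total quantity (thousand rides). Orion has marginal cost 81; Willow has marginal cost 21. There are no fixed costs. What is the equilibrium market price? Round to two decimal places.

156.25

Solve by backward induction. Given q_O, the follower Willow maximises π_W = (442 - 2q_O - 2q_W)q_W - 21q_W.
Follower FOC: 421 - 2q_O - 4q_W = 0, so q_W(q_O) = (421 - 2q_O)/4.
The leader anticipates this reaction. Substituting into P = 442 - 2Q gives P = 463/2 - q_O, so π_O = (463/2 - q_O)q_O - 81q_O.
Leader FOC: 301/2 - 2q_O = 0, so q_O = 301/4.
Then q_W = (421 - 2·(301/4))/4 = 541/8.
Total output Q = 1143/8, so price P = 442 - 2·(1143/8) = 625/4.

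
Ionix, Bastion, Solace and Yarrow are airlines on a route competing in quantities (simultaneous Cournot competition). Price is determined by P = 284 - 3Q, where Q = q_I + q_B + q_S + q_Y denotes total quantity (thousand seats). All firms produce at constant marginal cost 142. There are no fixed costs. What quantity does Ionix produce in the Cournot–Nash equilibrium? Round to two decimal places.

Each firm earns π_i = (284 - 3Q)q_i - 142q_i.
First-order condition (treating rivals' output as given): 142 - 6q_i - 3·Σ_{j≠i} q_j = 0.
By symmetry each firm produces the same amount; substituting Σ_{j≠i} q_j = 3q_i yields q_i = 142/15.

9.47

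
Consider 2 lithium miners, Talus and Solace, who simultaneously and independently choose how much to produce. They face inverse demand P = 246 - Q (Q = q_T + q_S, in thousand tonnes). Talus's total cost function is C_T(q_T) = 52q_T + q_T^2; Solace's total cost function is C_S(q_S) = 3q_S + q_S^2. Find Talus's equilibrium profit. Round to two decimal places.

Talus's profit: π_T = (246 - Q)q_T - (52q_T + q_T²). Setting ∂π_T/∂q_T = 0: 194 - 4q_T - (q_S) = 0.
Solace's profit: π_S = (246 - Q)q_S - (3q_S + q_S²). Setting ∂π_S/∂q_S = 0: 243 - 4q_S - (q_T) = 0.
So q_T = (194 - q_S)/4 and q_S = (243 - q_T)/4.
Substituting one into the other gives q_T = 533/15 and q_S = 778/15.
Price P = 246 - 437/5 = 793/5.
Talus's profit: (793/5)·(533/15) - 52·(533/15) - (533/15)² = 2525.2356.

2525.24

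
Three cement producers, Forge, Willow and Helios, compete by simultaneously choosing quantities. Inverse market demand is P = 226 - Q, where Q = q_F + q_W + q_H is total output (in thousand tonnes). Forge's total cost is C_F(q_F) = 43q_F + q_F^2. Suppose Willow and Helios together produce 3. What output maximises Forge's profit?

45

With rivals' combined output fixed at 3, Forge's profit is π_F = (226 - 3 - q_F)q_F - (43q_F + q_F²) = (223 - q_F)q_F - (43q_F + q_F²).
∂π_F/∂q_F = 180 - 4q_F = 0, so q_F = 45.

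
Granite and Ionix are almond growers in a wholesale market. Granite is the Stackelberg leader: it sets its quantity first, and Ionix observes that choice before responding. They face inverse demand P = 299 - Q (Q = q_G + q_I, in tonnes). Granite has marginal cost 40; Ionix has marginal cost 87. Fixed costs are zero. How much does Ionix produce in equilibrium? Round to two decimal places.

Solve by backward induction. Given q_G, the follower Ionix maximises π_I = (299 - q_G - q_I)q_I - 87q_I.
Follower FOC: 212 - q_G - 2q_I = 0, so q_I(q_G) = (212 - q_G)/2.
The leader anticipates this reaction. Substituting into P = 299 - Q gives P = 193 - (1/2)q_G, so π_G = (193 - (1/2)q_G)q_G - 40q_G.
Maximising: ∂π_G/∂q_G = 153 - q_G = 0, giving q_G = 153.
Then q_I = (212 - 153)/2 = 59/2.

29.50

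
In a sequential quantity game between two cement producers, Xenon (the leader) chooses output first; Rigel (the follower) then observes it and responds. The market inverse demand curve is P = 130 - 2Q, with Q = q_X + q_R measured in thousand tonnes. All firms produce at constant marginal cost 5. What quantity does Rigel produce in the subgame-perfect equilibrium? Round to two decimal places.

15.63

The follower Rigel best-responds to any q_X: π_R = (130 - 2Q)q_R - 5q_R.
∂π_R/∂q_R = 125 - 2q_X - 4q_R = 0 gives the reaction function q_R = (125 - 2q_X)/4.
Xenon substitutes q_R(q_X) into its own profit: π_X = q_X(130 - 2q_X - (125 - 2q_X)/2) - 5q_X = (135/2 - q_X)q_X - 5q_X.
Leader FOC: 125/2 - 2q_X = 0, so q_X = 125/4.
Then q_R = (125 - 2·(125/4))/4 = 125/8.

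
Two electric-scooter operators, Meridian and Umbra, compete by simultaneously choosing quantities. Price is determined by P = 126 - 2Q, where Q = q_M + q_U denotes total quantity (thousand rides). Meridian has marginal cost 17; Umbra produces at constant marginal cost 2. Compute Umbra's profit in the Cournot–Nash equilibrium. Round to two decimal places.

1073.39

Meridian's profit: π_M = (126 - 2Q)q_M - (17q_M). Setting ∂π_M/∂q_M = 0: 109 - 4q_M - 2(q_U) = 0.
Umbra's profit: π_U = (126 - 2Q)q_U - (2q_U). Setting ∂π_U/∂q_U = 0: 124 - 4q_U - 2(q_M) = 0.
So q_M = (109 - 2q_U)/4 and q_U = (124 - 2q_M)/4.
Solving the pair: q_M = 47/3, q_U = 139/6.
Price P = 126 - 2·(233/6) = 145/3.
Umbra's profit: (145/3 - 2)·(139/6) = 1073.3889.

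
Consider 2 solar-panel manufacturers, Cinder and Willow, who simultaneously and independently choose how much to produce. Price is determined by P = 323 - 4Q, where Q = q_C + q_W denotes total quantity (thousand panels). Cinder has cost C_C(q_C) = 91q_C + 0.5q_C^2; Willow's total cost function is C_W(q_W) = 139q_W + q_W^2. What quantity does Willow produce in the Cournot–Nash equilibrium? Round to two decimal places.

Cinder's profit: π_C = (323 - 4Q)q_C - (91q_C + (1/2)q_C²). Setting ∂π_C/∂q_C = 0: 232 - 9q_C - 4(q_W) = 0.
Willow's profit: π_W = (323 - 4Q)q_W - (139q_W + q_W²). Setting ∂π_W/∂q_W = 0: 184 - 10q_W - 4(q_C) = 0.
Best responses: q_C = (232 - 4q_W)/9, q_W = (184 - 4q_C)/10.
Substituting one into the other gives q_C = 792/37 and q_W = 364/37.

9.84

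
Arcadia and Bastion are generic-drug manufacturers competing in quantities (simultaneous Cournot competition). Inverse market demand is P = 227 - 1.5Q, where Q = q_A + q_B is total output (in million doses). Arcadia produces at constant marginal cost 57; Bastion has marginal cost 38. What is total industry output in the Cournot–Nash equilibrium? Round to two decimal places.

79.78

Arcadia's profit: π_A = (227 - 1.5Q)q_A - (57q_A). Setting ∂π_A/∂q_A = 0: 170 - 3q_A - (3/2)(q_B) = 0.
Bastion's first-order condition: 189 - 3q_B - (3/2)(q_A) = 0.
Best responses: q_A = (170 - (3/2)q_B)/3, q_B = (189 - (3/2)q_A)/3.
Solving the pair: q_A = 302/9, q_B = 416/9.
Total output Q = 302/9 + 416/9 = 718/9.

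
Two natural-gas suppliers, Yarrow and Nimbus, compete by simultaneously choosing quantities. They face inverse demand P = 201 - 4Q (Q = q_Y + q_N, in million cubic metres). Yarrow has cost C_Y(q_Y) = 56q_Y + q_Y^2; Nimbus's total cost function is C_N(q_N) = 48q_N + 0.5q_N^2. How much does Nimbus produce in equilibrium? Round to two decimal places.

12.84

Yarrow's profit: π_Y = (201 - 4Q)q_Y - (56q_Y + q_Y²). Setting ∂π_Y/∂q_Y = 0: 145 - 10q_Y - 4(q_N) = 0.
Nimbus's profit: π_N = (201 - 4Q)q_N - (48q_N + (1/2)q_N²). Setting ∂π_N/∂q_N = 0: 153 - 9q_N - 4(q_Y) = 0.
So q_Y = (145 - 4q_N)/10 and q_N = (153 - 4q_Y)/9.
Solving the pair: q_Y = 693/74, q_N = 475/37.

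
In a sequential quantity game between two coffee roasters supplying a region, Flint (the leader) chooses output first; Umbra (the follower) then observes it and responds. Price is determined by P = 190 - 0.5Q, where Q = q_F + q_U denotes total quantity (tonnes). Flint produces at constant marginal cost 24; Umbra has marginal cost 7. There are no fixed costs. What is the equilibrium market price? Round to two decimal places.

The follower Umbra best-responds to any q_F: π_U = (190 - 0.5Q)q_U - 7q_U.
Setting the follower's marginal profit to zero, 183 - (1/2)q_F - q_U = 0, i.e. q_U = (183 - (1/2)q_F).
Flint substitutes q_U(q_F) into its own profit: π_F = q_F(190 - (1/2)q_F - (183 - (1/2)q_F)/2) - 24q_F = (197/2 - (1/4)q_F)q_F - 24q_F.
Leader FOC: 149/2 - (1/2)q_F = 0, so q_F = 149.
Then q_U = (183 - (1/2)·149) = 217/2.
Total output Q = 515/2, so price P = 190 - (1/2)·(515/2) = 245/4.

61.25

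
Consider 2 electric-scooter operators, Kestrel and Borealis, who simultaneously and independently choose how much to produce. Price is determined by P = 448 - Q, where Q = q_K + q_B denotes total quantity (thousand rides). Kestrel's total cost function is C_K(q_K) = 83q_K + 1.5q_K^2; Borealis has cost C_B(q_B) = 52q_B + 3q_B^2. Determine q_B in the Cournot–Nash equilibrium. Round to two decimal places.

Kestrel's profit: π_K = (448 - Q)q_K - (83q_K + (3/2)q_K²). Setting ∂π_K/∂q_K = 0: 365 - 5q_K - (q_B) = 0.
Borealis's profit: π_B = (448 - Q)q_B - (52q_B + 3q_B²). Setting ∂π_B/∂q_B = 0: 396 - 8q_B - (q_K) = 0.
Best responses: q_K = (365 - q_B)/5, q_B = (396 - q_K)/8.
Substituting one into the other gives q_K = 64.7179 and q_B = 1615/39.

41.41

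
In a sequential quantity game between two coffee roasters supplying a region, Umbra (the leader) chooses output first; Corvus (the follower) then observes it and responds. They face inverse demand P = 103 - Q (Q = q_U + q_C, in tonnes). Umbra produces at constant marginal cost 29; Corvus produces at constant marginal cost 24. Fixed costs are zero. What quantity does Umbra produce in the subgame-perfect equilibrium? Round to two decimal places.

The follower Corvus best-responds to any q_U: π_C = (103 - Q)q_C - 24q_C.
Setting the follower's marginal profit to zero, 79 - q_U - 2q_C = 0, i.e. q_C = (79 - q_U)/2.
Umbra substitutes q_C(q_U) into its own profit: π_U = q_U(103 - q_U - (79 - q_U)/2) - 29q_U = (127/2 - (1/2)q_U)q_U - 29q_U.
Leader FOC: 69/2 - q_U = 0, so q_U = 69/2.
Then q_C = (79 - 69/2)/2 = 89/4.

34.50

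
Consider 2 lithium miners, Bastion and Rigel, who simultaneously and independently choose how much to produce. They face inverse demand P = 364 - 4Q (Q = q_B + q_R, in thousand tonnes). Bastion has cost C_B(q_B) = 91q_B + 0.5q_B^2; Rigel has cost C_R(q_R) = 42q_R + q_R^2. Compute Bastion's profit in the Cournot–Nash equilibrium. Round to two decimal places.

Bastion's profit: π_B = (364 - 4Q)q_B - (91q_B + (1/2)q_B²). Setting ∂π_B/∂q_B = 0: 273 - 9q_B - 4(q_R) = 0.
Rigel's first-order condition: 322 - 10q_R - 4(q_B) = 0.
Best responses: q_B = (273 - 4q_R)/9, q_R = (322 - 4q_B)/10.
Substituting one into the other gives q_B = 721/37 and q_R = 903/37.
Price P = 364 - 4·(1624/37) = 188.4324.
Bastion's profit: 188.4324·(721/37) - 91·(721/37) - (1/2)(721/37)² = 1708.7542.

1708.75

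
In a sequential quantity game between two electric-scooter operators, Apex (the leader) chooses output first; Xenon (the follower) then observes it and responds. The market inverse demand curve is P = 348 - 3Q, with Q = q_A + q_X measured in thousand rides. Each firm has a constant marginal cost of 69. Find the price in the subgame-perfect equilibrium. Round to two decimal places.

The follower Xenon best-responds to any q_A: π_X = (348 - 3Q)q_X - 69q_X.
∂π_X/∂q_X = 279 - 3q_A - 6q_X = 0 gives the reaction function q_X = (279 - 3q_A)/6.
The leader anticipates this reaction. Substituting into P = 348 - 3Q gives P = 417/2 - (3/2)q_A, so π_A = (417/2 - (3/2)q_A)q_A - 69q_A.
Leader FOC: 279/2 - 3q_A = 0, so q_A = 93/2.
Then q_X = (279 - 3·(93/2))/6 = 93/4.
Total output Q = 279/4, so price P = 348 - 3·(279/4) = 555/4.

138.75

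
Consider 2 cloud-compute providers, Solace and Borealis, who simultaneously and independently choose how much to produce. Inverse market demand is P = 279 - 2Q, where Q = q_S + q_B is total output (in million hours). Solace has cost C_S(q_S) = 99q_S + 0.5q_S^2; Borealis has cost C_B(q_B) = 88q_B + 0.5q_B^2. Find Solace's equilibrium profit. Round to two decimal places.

1521.11

Solace's profit: π_S = (279 - 2Q)q_S - (99q_S + (1/2)q_S²). Setting ∂π_S/∂q_S = 0: 180 - 5q_S - 2(q_B) = 0.
Borealis's profit: π_B = (279 - 2Q)q_B - (88q_B + (1/2)q_B²). Setting ∂π_B/∂q_B = 0: 191 - 5q_B - 2(q_S) = 0.
So q_S = (180 - 2q_B)/5 and q_B = (191 - 2q_S)/5.
Solving the pair: q_S = 74/3, q_B = 85/3.
Price P = 279 - 2·53 = 173.
Solace's profit: 173·(74/3) - 99·(74/3) - (1/2)(74/3)² = 1521.1111.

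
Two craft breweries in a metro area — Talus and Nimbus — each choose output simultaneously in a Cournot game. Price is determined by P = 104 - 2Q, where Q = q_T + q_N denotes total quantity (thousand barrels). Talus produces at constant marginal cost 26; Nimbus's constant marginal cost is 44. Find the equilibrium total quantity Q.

Talus's profit: π_T = (104 - 2Q)q_T - (26q_T). Setting ∂π_T/∂q_T = 0: 78 - 4q_T - 2(q_N) = 0.
Nimbus's profit: π_N = (104 - 2Q)q_N - (44q_N). Setting ∂π_N/∂q_N = 0: 60 - 4q_N - 2(q_T) = 0.
Rearranging gives the reaction functions q_T = (78 - 2q_N)/4 and q_N = (60 - 2q_T)/4.
Solving the pair: q_T = 16, q_N = 7.
Total output Q = 16 + 7 = 23.

23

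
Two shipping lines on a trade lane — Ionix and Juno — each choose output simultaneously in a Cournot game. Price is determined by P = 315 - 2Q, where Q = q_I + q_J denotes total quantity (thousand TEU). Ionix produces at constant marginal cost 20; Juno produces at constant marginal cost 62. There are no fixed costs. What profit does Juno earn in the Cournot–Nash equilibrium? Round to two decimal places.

Ionix's profit: π_I = (315 - 2Q)q_I - (20q_I). Setting ∂π_I/∂q_I = 0: 295 - 4q_I - 2(q_J) = 0.
Juno's first-order condition: 253 - 4q_J - 2(q_I) = 0.
So q_I = (295 - 2q_J)/4 and q_J = (253 - 2q_I)/4.
Solving the pair: q_I = 337/6, q_J = 211/6.
Price P = 315 - 2·(274/3) = 397/3.
Juno's profit: (397/3 - 62)·(211/6) = 2473.3889.

2473.39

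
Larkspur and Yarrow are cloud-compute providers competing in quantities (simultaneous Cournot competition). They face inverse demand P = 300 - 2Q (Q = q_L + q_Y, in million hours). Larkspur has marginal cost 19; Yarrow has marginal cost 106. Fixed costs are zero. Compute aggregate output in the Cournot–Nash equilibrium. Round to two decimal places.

Larkspur's profit: π_L = (300 - 2Q)q_L - (19q_L). Setting ∂π_L/∂q_L = 0: 281 - 4q_L - 2(q_Y) = 0.
Yarrow's profit: π_Y = (300 - 2Q)q_Y - (106q_Y). Setting ∂π_Y/∂q_Y = 0: 194 - 4q_Y - 2(q_L) = 0.
Best responses: q_L = (281 - 2q_Y)/4, q_Y = (194 - 2q_L)/4.
Substituting one into the other gives q_L = 184/3 and q_Y = 107/6.
Total output Q = 184/3 + 107/6 = 475/6.

79.17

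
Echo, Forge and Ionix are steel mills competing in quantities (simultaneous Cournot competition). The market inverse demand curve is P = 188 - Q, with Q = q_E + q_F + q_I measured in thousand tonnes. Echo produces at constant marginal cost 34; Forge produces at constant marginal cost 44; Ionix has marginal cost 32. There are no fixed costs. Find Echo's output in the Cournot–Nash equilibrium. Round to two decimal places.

40.50

Echo's profit: π_E = (188 - Q)q_E - (34q_E). Setting ∂π_E/∂q_E = 0: 154 - 2q_E - (q_F + q_I) = 0.
Forge's profit: π_F = (188 - Q)q_F - (44q_F). Setting ∂π_F/∂q_F = 0: 144 - 2q_F - (q_E + q_I) = 0.
Ionix's first-order condition: 156 - 2q_I - (q_E + q_F) = 0.
Summing all 3 equations gives 454 − 4Q = 0, hence Q = 227/2.
Back-substituting: q_E = (154 − 227/2) = 81/2, q_F = (144 − 227/2) = 61/2, q_I = (156 − 227/2) = 85/2.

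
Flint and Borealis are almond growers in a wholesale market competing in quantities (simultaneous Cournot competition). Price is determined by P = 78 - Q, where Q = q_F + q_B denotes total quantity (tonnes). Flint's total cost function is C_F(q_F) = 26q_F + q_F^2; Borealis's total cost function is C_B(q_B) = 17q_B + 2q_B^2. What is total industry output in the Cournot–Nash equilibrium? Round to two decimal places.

19.26

Flint's profit: π_F = (78 - Q)q_F - (26q_F + q_F²). Setting ∂π_F/∂q_F = 0: 52 - 4q_F - (q_B) = 0.
Borealis's profit: π_B = (78 - Q)q_B - (17q_B + 2q_B²). Setting ∂π_B/∂q_B = 0: 61 - 6q_B - (q_F) = 0.
Best responses: q_F = (52 - q_B)/4, q_B = (61 - q_F)/6.
Solving the pair: q_F = 251/23, q_B = 192/23.
Total output Q = 251/23 + 192/23 = 443/23.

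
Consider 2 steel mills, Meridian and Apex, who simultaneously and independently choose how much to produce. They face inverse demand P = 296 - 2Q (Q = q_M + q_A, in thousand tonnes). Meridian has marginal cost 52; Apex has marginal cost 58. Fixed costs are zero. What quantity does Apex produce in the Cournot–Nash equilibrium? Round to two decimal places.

38.67

Meridian's profit: π_M = (296 - 2Q)q_M - (52q_M). Setting ∂π_M/∂q_M = 0: 244 - 4q_M - 2(q_A) = 0.
Apex's profit: π_A = (296 - 2Q)q_A - (58q_A). Setting ∂π_A/∂q_A = 0: 238 - 4q_A - 2(q_M) = 0.
Rearranging gives the reaction functions q_M = (244 - 2q_A)/4 and q_A = (238 - 2q_M)/4.
Substituting one into the other gives q_M = 125/3 and q_A = 116/3.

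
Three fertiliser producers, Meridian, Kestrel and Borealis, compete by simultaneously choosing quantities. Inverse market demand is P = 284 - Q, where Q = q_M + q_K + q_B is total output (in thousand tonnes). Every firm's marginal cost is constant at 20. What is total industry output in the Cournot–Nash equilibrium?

198

A representative firm's profit is π_i = q_i(284 - Q) - 20q_i.
First-order condition (treating rivals' output as given): 264 - 2q_i - Σ_{j≠i} q_j = 0.
By symmetry each firm produces the same amount; substituting Σ_{j≠i} q_j = 2q_i yields q_i = 264/4 = 66.
Total output Q = 66 + 66 + 66 = 198.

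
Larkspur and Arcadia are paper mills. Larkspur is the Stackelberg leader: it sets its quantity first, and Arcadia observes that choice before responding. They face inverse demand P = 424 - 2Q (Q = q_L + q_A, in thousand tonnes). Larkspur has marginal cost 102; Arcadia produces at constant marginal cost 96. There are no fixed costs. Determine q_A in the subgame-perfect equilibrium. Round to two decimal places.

The follower Arcadia best-responds to any q_L: π_A = (424 - 2Q)q_A - 96q_A.
Follower FOC: 328 - 2q_L - 4q_A = 0, so q_A(q_L) = (328 - 2q_L)/4.
Larkspur substitutes q_A(q_L) into its own profit: π_L = q_L(424 - 2q_L - (328 - 2q_L)/2) - 102q_L = (260 - q_L)q_L - 102q_L.
Leader FOC: 158 - 2q_L = 0, so q_L = 79.
Then q_A = (328 - 2·79)/4 = 85/2.

42.50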